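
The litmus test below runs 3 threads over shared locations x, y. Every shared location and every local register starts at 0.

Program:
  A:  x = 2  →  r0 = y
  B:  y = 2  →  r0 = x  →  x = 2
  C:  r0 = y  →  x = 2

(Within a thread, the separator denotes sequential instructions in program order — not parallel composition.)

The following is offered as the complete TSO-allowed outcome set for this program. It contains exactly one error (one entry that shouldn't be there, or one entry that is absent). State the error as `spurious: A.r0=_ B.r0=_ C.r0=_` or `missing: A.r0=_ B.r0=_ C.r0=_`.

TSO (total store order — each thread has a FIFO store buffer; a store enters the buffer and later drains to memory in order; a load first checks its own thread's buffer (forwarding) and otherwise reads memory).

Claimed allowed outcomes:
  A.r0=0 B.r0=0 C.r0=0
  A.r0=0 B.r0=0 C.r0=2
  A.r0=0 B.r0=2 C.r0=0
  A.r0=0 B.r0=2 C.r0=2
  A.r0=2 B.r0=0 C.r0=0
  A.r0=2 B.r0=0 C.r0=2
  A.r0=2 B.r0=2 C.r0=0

outcome vector order: (A.r0,B.r0,C.r0)
under TSO → 000; 002; 020; 022; 200; 202; 220; 222
TSO∖claimed = {222}

missing: A.r0=2 B.r0=2 C.r0=2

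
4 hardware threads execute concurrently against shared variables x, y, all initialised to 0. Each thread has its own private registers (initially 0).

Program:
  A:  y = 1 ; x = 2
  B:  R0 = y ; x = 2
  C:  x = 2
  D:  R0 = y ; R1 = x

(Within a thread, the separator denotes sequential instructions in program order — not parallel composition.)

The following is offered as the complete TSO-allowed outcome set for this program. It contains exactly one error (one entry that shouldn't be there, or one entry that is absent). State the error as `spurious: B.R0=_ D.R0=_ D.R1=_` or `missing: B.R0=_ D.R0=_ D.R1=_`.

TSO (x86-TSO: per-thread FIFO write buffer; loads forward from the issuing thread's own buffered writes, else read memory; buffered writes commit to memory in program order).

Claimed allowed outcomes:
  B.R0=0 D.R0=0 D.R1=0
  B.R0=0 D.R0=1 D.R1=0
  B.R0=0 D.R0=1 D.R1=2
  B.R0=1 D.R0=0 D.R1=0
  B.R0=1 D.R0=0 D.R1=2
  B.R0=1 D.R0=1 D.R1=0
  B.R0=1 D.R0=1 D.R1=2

missing: B.R0=0 D.R0=0 D.R1=2

outcome vector order: (B.R0,D.R0,D.R1)
[TSO] allowed = {<0 0 0> <0 0 2> <0 1 0> <0 1 2> <1 0 0> <1 0 2> <1 1 0> <1 1 2>}
TSO∖claimed = {<0 0 2>}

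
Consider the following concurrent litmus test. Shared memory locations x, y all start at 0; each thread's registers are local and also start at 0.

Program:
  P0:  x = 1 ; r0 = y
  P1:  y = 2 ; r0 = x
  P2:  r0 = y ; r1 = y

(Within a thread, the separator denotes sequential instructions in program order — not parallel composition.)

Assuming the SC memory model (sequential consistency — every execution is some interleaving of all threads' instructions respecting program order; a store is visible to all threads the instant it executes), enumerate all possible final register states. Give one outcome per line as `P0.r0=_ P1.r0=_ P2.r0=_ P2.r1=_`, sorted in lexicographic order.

outcome vector order: (P0.r0,P1.r0,P2.r0,P2.r1)
|SC outcomes| = 9

P0.r0=0 P1.r0=1 P2.r0=0 P2.r1=0
P0.r0=0 P1.r0=1 P2.r0=0 P2.r1=2
P0.r0=0 P1.r0=1 P2.r0=2 P2.r1=2
P0.r0=2 P1.r0=0 P2.r0=0 P2.r1=0
P0.r0=2 P1.r0=0 P2.r0=0 P2.r1=2
P0.r0=2 P1.r0=0 P2.r0=2 P2.r1=2
P0.r0=2 P1.r0=1 P2.r0=0 P2.r1=0
P0.r0=2 P1.r0=1 P2.r0=0 P2.r1=2
P0.r0=2 P1.r0=1 P2.r0=2 P2.r1=2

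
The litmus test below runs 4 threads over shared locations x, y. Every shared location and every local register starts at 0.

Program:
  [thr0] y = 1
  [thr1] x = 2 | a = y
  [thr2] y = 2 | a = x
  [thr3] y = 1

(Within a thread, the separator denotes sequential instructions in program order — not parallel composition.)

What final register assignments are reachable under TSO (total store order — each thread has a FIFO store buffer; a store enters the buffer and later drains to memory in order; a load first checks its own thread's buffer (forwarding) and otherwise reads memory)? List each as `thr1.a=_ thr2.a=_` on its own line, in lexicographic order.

outcome vector order: (thr1.a,thr2.a)
|TSO outcomes| = 6

thr1.a=0 thr2.a=0
thr1.a=0 thr2.a=2
thr1.a=1 thr2.a=0
thr1.a=1 thr2.a=2
thr1.a=2 thr2.a=0
thr1.a=2 thr2.a=2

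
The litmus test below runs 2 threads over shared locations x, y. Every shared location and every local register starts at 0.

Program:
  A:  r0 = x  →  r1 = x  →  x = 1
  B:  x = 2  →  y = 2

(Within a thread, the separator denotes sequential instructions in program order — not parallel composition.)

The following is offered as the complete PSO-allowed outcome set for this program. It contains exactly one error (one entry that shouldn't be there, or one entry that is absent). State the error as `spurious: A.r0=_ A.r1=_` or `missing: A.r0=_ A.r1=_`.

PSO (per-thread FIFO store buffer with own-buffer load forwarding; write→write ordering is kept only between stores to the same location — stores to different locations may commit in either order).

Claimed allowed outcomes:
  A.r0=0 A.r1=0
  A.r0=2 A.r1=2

outcome vector order: (A.r0,A.r1)
[PSO] allowed = {00; 02; 22}
PSO∖claimed = {02}

missing: A.r0=0 A.r1=2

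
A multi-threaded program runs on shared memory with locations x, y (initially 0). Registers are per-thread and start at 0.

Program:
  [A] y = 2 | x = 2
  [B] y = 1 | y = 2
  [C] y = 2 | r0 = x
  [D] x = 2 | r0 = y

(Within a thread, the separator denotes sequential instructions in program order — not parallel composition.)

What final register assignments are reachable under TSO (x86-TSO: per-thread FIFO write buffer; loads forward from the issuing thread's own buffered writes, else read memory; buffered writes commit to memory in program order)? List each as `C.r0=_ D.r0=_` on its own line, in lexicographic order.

outcome vector order: (C.r0,D.r0)
|TSO outcomes| = 6

C.r0=0 D.r0=0
C.r0=0 D.r0=1
C.r0=0 D.r0=2
C.r0=2 D.r0=0
C.r0=2 D.r0=1
C.r0=2 D.r0=2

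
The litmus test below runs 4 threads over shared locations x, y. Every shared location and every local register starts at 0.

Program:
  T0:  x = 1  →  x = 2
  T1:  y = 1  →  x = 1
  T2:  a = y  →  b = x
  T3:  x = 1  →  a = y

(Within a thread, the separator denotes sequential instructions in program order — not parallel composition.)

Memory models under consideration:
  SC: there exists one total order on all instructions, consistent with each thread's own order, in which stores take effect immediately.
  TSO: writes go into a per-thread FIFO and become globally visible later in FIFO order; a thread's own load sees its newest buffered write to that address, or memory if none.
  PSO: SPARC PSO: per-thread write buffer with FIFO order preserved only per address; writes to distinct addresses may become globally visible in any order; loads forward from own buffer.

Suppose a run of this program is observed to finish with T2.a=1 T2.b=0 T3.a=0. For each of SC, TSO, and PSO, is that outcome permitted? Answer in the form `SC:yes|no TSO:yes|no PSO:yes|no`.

SC:no TSO:yes PSO:yes

outcome vector order: (T2.a,T2.b,T3.a)
under SC → (0,0,0), (0,0,1), (0,1,0), (0,1,1), (0,2,0), (0,2,1), (1,0,1), (1,1,0), (1,1,1), (1,2,0), (1,2,1)
under TSO → (0,0,0), (0,0,1), (0,1,0), (0,1,1), (0,2,0), (0,2,1), (1,0,0), (1,0,1), (1,1,0), (1,1,1), (1,2,0), (1,2,1)
under PSO → (0,0,0), (0,0,1), (0,1,0), (0,1,1), (0,2,0), (0,2,1), (1,0,0), (1,0,1), (1,1,0), (1,1,1), (1,2,0), (1,2,1)
target (1,0,0) ∈ {TSO,PSO}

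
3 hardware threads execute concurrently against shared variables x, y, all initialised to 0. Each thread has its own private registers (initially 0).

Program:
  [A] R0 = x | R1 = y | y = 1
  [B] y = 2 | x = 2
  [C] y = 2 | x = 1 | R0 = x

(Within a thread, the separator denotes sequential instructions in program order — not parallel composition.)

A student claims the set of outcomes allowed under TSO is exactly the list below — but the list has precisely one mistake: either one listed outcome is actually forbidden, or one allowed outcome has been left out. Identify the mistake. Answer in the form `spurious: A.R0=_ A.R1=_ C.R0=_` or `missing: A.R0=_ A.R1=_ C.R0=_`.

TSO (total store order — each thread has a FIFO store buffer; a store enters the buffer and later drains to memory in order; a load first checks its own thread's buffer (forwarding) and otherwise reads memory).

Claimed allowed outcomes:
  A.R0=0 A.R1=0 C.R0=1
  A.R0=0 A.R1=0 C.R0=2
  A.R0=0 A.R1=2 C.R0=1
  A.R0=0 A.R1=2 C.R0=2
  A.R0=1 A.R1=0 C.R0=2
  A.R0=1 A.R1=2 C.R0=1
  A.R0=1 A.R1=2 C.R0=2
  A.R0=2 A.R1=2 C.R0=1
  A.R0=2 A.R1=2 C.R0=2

outcome vector order: (A.R0,A.R1,C.R0)
TSO: 8 outcomes — {(0,0,1), (0,0,2), (0,2,1), (0,2,2), (1,2,1), (1,2,2), (2,2,1), (2,2,2)}
claimed∖TSO = {(1,0,2)}

spurious: A.R0=1 A.R1=0 C.R0=2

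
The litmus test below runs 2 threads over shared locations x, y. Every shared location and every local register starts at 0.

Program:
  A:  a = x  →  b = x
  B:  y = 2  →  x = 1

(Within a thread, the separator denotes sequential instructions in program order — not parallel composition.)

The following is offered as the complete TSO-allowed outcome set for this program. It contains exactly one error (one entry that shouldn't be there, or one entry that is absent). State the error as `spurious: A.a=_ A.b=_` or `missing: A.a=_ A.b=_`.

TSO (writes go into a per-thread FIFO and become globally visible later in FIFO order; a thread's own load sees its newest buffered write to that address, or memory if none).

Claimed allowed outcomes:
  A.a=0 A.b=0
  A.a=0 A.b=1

outcome vector order: (A.a,A.b)
[TSO] allowed = {<0 0> <0 1> <1 1>}
TSO∖claimed = {<1 1>}

missing: A.a=1 A.b=1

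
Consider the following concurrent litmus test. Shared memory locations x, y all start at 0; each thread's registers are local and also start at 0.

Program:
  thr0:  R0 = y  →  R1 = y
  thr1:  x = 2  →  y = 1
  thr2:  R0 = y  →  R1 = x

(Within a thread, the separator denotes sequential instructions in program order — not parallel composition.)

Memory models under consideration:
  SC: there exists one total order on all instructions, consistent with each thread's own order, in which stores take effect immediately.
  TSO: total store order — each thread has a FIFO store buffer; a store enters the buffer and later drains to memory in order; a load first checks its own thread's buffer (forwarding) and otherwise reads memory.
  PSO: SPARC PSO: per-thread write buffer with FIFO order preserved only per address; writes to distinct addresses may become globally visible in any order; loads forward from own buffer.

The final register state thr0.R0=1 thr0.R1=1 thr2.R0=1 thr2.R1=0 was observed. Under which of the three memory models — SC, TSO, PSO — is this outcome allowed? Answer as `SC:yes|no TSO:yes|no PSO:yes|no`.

outcome vector order: (thr0.R0,thr0.R1,thr2.R0,thr2.R1)
SC: 9 outcomes — {0000, 0002, 0012, 0100, 0102, 0112, 1100, 1102, 1112}
TSO: 9 outcomes — {0000, 0002, 0012, 0100, 0102, 0112, 1100, 1102, 1112}
PSO: 12 outcomes — {0000, 0002, 0010, 0012, 0100, 0102, 0110, 0112, 1100, 1102, 1110, 1112}
target 1110 ∈ {PSO}

SC:no TSO:no PSO:yes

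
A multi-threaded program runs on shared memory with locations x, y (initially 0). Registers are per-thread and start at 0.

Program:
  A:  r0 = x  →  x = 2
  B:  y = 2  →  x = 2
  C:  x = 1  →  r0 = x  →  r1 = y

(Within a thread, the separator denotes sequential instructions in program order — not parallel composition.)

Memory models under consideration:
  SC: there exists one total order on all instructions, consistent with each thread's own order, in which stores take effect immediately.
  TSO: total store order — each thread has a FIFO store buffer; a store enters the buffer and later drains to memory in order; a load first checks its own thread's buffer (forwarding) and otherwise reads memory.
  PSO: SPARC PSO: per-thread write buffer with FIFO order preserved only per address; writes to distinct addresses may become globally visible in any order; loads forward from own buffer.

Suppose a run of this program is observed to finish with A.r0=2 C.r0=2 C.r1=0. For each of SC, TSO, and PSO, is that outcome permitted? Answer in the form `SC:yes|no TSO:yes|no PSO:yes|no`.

outcome vector order: (A.r0,C.r0,C.r1)
[SC] allowed = {0/1/0; 0/1/2; 0/2/0; 0/2/2; 1/1/0; 1/1/2; 1/2/0; 1/2/2; 2/1/0; 2/1/2; 2/2/2}
[TSO] allowed = {0/1/0; 0/1/2; 0/2/0; 0/2/2; 1/1/0; 1/1/2; 1/2/0; 1/2/2; 2/1/0; 2/1/2; 2/2/2}
[PSO] allowed = {0/1/0; 0/1/2; 0/2/0; 0/2/2; 1/1/0; 1/1/2; 1/2/0; 1/2/2; 2/1/0; 2/1/2; 2/2/0; 2/2/2}
target 2/2/0 ∈ {PSO}

SC:no TSO:no PSO:yes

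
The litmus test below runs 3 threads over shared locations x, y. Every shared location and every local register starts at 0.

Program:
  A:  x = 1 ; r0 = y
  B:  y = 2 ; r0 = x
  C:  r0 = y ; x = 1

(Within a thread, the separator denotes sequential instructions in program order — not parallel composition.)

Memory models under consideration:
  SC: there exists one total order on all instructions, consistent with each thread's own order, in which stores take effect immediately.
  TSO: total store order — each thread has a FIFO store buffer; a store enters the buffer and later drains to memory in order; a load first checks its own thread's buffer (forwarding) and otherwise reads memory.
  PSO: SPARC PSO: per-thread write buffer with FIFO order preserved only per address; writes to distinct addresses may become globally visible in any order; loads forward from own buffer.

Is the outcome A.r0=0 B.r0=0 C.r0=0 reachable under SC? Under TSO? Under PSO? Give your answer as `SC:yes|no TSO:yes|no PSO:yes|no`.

outcome vector order: (A.r0,B.r0,C.r0)
under SC → 0/1/0 0/1/2 2/0/0 2/0/2 2/1/0 2/1/2
under TSO → 0/0/0 0/0/2 0/1/0 0/1/2 2/0/0 2/0/2 2/1/0 2/1/2
under PSO → 0/0/0 0/0/2 0/1/0 0/1/2 2/0/0 2/0/2 2/1/0 2/1/2
target 0/0/0 ∈ {TSO,PSO}

SC:no TSO:yes PSO:yes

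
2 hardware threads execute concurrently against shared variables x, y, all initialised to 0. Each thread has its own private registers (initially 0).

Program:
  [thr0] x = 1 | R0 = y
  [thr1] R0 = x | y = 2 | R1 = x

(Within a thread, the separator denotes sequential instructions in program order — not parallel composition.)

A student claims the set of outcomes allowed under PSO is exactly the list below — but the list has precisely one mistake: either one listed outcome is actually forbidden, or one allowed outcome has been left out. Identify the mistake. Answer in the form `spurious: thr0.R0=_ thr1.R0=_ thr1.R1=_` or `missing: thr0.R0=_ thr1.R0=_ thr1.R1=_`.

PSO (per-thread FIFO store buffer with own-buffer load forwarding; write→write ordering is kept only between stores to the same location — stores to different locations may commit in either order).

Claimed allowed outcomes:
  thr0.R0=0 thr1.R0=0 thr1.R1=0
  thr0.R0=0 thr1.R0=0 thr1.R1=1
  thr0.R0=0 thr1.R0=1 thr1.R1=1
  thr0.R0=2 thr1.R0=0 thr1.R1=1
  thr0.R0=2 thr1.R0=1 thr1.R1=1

outcome vector order: (thr0.R0,thr1.R0,thr1.R1)
under PSO → 000, 001, 011, 200, 201, 211
PSO∖claimed = {200}

missing: thr0.R0=2 thr1.R0=0 thr1.R1=0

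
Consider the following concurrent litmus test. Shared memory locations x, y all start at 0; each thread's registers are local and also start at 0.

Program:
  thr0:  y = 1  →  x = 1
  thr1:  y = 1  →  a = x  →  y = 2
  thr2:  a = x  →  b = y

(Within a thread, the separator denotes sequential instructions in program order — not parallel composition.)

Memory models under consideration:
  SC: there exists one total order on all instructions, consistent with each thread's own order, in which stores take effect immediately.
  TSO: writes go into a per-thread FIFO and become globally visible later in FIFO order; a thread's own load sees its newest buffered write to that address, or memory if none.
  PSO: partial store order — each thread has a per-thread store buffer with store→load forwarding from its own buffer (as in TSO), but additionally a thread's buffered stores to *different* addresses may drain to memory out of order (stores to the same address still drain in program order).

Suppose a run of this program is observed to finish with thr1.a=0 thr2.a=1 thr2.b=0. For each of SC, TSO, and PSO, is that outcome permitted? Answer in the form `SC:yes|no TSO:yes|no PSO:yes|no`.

SC:no TSO:no PSO:yes

outcome vector order: (thr1.a,thr2.a,thr2.b)
SC (10): <0 0 0>, <0 0 1>, <0 0 2>, <0 1 1>, <0 1 2>, <1 0 0>, <1 0 1>, <1 0 2>, <1 1 1>, <1 1 2>
TSO (10): <0 0 0>, <0 0 1>, <0 0 2>, <0 1 1>, <0 1 2>, <1 0 0>, <1 0 1>, <1 0 2>, <1 1 1>, <1 1 2>
PSO (12): <0 0 0>, <0 0 1>, <0 0 2>, <0 1 0>, <0 1 1>, <0 1 2>, <1 0 0>, <1 0 1>, <1 0 2>, <1 1 0>, <1 1 1>, <1 1 2>
target <0 1 0> ∈ {PSO}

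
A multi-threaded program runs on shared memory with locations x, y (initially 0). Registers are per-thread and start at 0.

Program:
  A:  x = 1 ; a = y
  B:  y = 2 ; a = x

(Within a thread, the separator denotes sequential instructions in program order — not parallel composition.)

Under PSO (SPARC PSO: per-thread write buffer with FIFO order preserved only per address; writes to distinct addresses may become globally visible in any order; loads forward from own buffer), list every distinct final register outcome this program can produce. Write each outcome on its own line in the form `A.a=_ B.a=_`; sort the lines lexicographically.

outcome vector order: (A.a,B.a)
|PSO outcomes| = 4

A.a=0 B.a=0
A.a=0 B.a=1
A.a=2 B.a=0
A.a=2 B.a=1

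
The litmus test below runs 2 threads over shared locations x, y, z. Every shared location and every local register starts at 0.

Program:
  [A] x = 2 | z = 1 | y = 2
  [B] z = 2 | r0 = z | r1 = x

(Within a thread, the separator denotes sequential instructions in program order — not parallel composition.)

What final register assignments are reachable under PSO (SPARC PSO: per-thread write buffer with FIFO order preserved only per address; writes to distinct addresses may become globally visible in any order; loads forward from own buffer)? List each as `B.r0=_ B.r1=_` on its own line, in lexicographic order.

B.r0=1 B.r1=0
B.r0=1 B.r1=2
B.r0=2 B.r1=0
B.r0=2 B.r1=2

outcome vector order: (B.r0,B.r1)
|PSO outcomes| = 4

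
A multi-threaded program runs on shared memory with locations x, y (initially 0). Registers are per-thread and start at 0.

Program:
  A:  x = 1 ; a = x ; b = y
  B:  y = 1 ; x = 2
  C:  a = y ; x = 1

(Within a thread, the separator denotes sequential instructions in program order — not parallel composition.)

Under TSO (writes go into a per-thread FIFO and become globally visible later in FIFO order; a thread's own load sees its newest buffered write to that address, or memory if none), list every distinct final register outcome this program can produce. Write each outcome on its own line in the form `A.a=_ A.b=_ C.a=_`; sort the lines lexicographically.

A.a=1 A.b=0 C.a=0
A.a=1 A.b=0 C.a=1
A.a=1 A.b=1 C.a=0
A.a=1 A.b=1 C.a=1
A.a=2 A.b=1 C.a=0
A.a=2 A.b=1 C.a=1

outcome vector order: (A.a,A.b,C.a)
|TSO outcomes| = 6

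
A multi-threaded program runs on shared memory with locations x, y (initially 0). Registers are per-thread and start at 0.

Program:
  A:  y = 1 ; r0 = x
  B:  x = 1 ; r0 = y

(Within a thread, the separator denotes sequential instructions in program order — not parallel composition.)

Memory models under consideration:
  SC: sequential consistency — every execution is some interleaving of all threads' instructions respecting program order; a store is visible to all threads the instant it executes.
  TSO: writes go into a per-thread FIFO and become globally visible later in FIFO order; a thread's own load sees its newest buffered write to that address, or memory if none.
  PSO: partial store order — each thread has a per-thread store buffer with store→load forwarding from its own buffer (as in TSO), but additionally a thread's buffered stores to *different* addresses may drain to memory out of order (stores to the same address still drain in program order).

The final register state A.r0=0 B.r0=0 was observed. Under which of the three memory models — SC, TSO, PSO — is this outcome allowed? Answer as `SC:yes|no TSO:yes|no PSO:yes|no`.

SC:no TSO:yes PSO:yes

outcome vector order: (A.r0,B.r0)
[SC] allowed = {<0 1> <1 0> <1 1>}
[TSO] allowed = {<0 0> <0 1> <1 0> <1 1>}
[PSO] allowed = {<0 0> <0 1> <1 0> <1 1>}
target <0 0> ∈ {TSO,PSO}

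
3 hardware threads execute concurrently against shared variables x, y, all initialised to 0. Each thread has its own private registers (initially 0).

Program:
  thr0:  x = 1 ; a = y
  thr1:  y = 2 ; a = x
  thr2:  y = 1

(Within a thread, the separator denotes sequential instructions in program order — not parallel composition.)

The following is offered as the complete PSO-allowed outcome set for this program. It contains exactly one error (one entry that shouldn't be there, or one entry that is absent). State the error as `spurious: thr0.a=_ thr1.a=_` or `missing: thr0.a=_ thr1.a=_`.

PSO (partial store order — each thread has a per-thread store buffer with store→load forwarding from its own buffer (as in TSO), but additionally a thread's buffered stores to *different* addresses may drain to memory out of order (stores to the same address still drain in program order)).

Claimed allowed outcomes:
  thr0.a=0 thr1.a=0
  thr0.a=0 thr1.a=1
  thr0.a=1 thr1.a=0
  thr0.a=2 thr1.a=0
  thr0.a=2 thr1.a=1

outcome vector order: (thr0.a,thr1.a)
[PSO] allowed = {0/0 0/1 1/0 1/1 2/0 2/1}
PSO∖claimed = {1/1}

missing: thr0.a=1 thr1.a=1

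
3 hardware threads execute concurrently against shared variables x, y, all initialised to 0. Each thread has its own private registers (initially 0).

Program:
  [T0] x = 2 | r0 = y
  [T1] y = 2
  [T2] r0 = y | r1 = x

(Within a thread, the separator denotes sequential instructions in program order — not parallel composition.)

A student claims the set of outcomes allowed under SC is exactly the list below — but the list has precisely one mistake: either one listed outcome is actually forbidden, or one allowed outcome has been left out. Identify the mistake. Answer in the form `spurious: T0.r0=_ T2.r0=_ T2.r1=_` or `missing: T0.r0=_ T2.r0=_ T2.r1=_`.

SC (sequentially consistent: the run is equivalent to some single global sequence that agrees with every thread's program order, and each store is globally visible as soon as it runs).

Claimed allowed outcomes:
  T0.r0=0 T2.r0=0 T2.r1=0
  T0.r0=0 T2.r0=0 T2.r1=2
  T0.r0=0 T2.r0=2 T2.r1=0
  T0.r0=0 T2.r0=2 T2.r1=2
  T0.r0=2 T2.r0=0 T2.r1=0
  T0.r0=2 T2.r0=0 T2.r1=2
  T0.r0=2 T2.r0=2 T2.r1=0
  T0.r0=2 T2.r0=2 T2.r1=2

outcome vector order: (T0.r0,T2.r0,T2.r1)
SC: 7 outcomes — {000, 002, 022, 200, 202, 220, 222}
claimed∖SC = {020}

spurious: T0.r0=0 T2.r0=2 T2.r1=0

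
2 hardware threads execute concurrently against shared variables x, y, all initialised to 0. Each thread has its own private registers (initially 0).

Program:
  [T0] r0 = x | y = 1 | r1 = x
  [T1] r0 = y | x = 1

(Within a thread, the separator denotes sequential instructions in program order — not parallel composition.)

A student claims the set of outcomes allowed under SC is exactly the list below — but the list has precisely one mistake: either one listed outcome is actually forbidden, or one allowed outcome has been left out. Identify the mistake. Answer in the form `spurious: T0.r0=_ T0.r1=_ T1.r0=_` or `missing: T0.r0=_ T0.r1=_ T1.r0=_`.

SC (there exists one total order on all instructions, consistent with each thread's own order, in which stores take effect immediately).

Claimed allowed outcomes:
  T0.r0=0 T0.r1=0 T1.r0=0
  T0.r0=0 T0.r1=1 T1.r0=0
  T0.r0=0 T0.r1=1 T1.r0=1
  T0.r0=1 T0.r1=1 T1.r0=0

missing: T0.r0=0 T0.r1=0 T1.r0=1

outcome vector order: (T0.r0,T0.r1,T1.r0)
SC (5): (0,0,0), (0,0,1), (0,1,0), (0,1,1), (1,1,0)
SC∖claimed = {(0,0,1)}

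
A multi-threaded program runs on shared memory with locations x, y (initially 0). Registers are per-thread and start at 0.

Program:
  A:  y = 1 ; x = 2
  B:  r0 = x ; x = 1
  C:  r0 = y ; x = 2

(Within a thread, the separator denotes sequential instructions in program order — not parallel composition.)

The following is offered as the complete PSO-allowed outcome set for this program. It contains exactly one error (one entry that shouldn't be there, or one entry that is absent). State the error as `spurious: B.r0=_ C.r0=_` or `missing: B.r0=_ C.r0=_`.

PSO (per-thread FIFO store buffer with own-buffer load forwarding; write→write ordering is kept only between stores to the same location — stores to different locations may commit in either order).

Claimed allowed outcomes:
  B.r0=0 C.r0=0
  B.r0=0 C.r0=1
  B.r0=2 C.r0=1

missing: B.r0=2 C.r0=0

outcome vector order: (B.r0,C.r0)
PSO: 4 outcomes — {0/0, 0/1, 2/0, 2/1}
PSO∖claimed = {2/0}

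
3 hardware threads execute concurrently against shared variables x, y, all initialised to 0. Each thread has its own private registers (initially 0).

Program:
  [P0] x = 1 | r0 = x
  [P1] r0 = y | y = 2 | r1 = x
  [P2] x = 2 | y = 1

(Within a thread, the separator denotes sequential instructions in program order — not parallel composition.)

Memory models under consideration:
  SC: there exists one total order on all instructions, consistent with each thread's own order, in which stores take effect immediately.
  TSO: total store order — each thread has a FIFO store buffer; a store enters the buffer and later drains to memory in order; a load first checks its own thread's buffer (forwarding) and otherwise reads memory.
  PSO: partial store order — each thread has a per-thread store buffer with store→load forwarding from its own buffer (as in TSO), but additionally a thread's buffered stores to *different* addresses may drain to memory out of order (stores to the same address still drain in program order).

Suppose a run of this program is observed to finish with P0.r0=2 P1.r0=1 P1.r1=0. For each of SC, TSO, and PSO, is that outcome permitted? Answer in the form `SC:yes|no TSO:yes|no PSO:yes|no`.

outcome vector order: (P0.r0,P1.r0,P1.r1)
SC: 9 outcomes — {(1,0,0) (1,0,1) (1,0,2) (1,1,1) (1,1,2) (2,0,0) (2,0,1) (2,0,2) (2,1,2)}
TSO: 9 outcomes — {(1,0,0) (1,0,1) (1,0,2) (1,1,1) (1,1,2) (2,0,0) (2,0,1) (2,0,2) (2,1,2)}
PSO: 12 outcomes — {(1,0,0) (1,0,1) (1,0,2) (1,1,0) (1,1,1) (1,1,2) (2,0,0) (2,0,1) (2,0,2) (2,1,0) (2,1,1) (2,1,2)}
target (2,1,0) ∈ {PSO}

SC:no TSO:no PSO:yes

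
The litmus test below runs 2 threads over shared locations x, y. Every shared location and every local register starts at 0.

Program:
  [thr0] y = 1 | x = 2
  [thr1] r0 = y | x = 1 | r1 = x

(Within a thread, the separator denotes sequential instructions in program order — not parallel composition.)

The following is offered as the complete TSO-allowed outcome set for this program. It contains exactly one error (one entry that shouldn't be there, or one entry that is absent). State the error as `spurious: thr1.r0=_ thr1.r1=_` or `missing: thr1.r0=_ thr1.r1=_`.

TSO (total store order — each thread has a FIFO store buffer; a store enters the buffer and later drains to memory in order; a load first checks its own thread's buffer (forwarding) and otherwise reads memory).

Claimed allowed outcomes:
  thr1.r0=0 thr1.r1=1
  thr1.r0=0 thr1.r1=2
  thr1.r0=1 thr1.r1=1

outcome vector order: (thr1.r0,thr1.r1)
under TSO → 0/1; 0/2; 1/1; 1/2
TSO∖claimed = {1/2}

missing: thr1.r0=1 thr1.r1=2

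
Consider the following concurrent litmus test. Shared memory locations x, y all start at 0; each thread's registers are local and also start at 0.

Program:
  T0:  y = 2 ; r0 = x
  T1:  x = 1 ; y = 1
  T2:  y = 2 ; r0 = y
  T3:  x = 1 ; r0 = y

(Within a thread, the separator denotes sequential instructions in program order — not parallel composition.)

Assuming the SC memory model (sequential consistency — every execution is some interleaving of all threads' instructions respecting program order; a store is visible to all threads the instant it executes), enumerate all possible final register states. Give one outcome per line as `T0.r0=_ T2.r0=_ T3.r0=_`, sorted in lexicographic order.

outcome vector order: (T0.r0,T2.r0,T3.r0)
|SC outcomes| = 10

T0.r0=0 T2.r0=1 T3.r0=1
T0.r0=0 T2.r0=1 T3.r0=2
T0.r0=0 T2.r0=2 T3.r0=1
T0.r0=0 T2.r0=2 T3.r0=2
T0.r0=1 T2.r0=1 T3.r0=0
T0.r0=1 T2.r0=1 T3.r0=1
T0.r0=1 T2.r0=1 T3.r0=2
T0.r0=1 T2.r0=2 T3.r0=0
T0.r0=1 T2.r0=2 T3.r0=1
T0.r0=1 T2.r0=2 T3.r0=2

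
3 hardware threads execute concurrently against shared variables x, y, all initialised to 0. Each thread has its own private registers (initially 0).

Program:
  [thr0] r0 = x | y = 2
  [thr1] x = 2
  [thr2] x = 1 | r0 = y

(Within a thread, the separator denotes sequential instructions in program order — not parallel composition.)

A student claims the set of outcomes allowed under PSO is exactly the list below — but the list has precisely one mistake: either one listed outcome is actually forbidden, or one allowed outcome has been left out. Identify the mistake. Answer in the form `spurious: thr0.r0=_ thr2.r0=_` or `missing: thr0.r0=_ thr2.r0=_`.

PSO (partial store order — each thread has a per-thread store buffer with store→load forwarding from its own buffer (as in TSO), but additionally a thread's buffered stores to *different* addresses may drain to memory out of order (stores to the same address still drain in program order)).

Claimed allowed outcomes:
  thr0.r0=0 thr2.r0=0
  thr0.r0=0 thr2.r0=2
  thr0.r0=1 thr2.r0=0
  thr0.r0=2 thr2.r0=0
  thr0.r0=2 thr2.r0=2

outcome vector order: (thr0.r0,thr2.r0)
PSO (6): <0 0>, <0 2>, <1 0>, <1 2>, <2 0>, <2 2>
PSO∖claimed = {<1 2>}

missing: thr0.r0=1 thr2.r0=2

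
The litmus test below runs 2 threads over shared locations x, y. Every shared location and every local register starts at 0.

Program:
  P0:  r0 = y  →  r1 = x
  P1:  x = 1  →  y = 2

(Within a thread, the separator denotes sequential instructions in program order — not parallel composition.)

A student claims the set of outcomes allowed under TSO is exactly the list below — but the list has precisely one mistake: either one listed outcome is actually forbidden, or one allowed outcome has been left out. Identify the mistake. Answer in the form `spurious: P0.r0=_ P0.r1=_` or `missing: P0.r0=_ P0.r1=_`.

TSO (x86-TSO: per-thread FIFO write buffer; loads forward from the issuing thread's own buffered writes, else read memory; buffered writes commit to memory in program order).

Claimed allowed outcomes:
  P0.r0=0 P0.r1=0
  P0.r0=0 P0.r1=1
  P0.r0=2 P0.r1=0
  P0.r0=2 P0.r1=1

outcome vector order: (P0.r0,P0.r1)
TSO: 3 outcomes — {(0,0) (0,1) (2,1)}
claimed∖TSO = {(2,0)}

spurious: P0.r0=2 P0.r1=0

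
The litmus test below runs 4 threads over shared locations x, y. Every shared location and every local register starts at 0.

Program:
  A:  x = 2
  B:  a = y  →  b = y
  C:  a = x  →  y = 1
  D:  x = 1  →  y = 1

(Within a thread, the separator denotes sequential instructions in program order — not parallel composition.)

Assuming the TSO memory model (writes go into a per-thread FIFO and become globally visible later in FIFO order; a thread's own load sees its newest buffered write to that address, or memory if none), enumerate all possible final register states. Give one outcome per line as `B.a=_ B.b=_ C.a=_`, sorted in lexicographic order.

outcome vector order: (B.a,B.b,C.a)
|TSO outcomes| = 9

B.a=0 B.b=0 C.a=0
B.a=0 B.b=0 C.a=1
B.a=0 B.b=0 C.a=2
B.a=0 B.b=1 C.a=0
B.a=0 B.b=1 C.a=1
B.a=0 B.b=1 C.a=2
B.a=1 B.b=1 C.a=0
B.a=1 B.b=1 C.a=1
B.a=1 B.b=1 C.a=2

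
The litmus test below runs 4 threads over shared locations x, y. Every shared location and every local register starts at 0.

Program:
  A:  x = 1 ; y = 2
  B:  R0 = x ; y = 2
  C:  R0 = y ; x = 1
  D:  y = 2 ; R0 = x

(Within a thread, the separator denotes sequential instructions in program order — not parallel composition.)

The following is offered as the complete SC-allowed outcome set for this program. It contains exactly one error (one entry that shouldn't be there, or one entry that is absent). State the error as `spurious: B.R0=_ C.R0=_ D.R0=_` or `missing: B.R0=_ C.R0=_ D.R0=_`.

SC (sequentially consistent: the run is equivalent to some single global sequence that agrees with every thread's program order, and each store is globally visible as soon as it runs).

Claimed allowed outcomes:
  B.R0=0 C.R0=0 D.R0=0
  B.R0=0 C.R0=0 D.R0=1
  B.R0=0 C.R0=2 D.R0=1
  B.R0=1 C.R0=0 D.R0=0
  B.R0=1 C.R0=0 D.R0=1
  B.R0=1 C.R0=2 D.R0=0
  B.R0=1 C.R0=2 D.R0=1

outcome vector order: (B.R0,C.R0,D.R0)
[SC] allowed = {000 001 020 021 100 101 120 121}
SC∖claimed = {020}

missing: B.R0=0 C.R0=2 D.R0=0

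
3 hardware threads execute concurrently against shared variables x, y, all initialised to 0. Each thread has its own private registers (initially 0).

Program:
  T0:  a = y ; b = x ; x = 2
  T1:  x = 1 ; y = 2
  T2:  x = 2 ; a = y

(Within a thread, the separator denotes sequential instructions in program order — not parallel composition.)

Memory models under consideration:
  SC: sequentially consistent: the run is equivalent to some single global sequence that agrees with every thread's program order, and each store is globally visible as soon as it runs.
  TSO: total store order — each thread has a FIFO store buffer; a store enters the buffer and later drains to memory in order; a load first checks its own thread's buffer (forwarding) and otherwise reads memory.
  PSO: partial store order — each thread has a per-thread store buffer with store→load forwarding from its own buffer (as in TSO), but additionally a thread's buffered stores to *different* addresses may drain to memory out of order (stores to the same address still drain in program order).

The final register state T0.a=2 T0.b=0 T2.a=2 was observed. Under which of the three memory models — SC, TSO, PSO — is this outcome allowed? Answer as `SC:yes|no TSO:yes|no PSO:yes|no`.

SC:no TSO:no PSO:yes

outcome vector order: (T0.a,T0.b,T2.a)
SC (10): <0 0 0>, <0 0 2>, <0 1 0>, <0 1 2>, <0 2 0>, <0 2 2>, <2 1 0>, <2 1 2>, <2 2 0>, <2 2 2>
TSO (10): <0 0 0>, <0 0 2>, <0 1 0>, <0 1 2>, <0 2 0>, <0 2 2>, <2 1 0>, <2 1 2>, <2 2 0>, <2 2 2>
PSO (12): <0 0 0>, <0 0 2>, <0 1 0>, <0 1 2>, <0 2 0>, <0 2 2>, <2 0 0>, <2 0 2>, <2 1 0>, <2 1 2>, <2 2 0>, <2 2 2>
target <2 0 2> ∈ {PSO}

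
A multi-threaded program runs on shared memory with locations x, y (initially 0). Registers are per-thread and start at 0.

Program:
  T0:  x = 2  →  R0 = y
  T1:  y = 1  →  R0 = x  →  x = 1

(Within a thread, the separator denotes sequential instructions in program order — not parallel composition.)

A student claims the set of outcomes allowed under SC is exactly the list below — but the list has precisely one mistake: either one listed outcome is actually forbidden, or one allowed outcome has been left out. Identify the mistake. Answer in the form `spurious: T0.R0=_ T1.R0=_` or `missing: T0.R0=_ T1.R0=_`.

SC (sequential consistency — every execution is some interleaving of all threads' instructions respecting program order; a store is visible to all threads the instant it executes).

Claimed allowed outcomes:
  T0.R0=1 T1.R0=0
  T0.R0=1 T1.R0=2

missing: T0.R0=0 T1.R0=2

outcome vector order: (T0.R0,T1.R0)
[SC] allowed = {0/2; 1/0; 1/2}
SC∖claimed = {0/2}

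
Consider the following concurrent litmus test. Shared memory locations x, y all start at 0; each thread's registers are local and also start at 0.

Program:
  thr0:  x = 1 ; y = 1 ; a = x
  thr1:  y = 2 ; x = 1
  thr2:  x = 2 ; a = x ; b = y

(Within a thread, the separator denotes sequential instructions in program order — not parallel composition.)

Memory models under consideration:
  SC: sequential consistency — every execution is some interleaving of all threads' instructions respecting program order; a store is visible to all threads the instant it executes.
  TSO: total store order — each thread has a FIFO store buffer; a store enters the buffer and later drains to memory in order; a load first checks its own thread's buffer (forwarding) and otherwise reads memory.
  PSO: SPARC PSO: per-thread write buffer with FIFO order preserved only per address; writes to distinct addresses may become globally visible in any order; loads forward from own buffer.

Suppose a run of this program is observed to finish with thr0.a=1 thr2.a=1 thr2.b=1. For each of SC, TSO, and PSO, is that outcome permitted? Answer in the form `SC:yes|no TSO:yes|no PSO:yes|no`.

SC:yes TSO:yes PSO:yes

outcome vector order: (thr0.a,thr2.a,thr2.b)
under SC → 1/1/0, 1/1/1, 1/1/2, 1/2/0, 1/2/1, 1/2/2, 2/1/1, 2/1/2, 2/2/0, 2/2/1, 2/2/2
under TSO → 1/1/0, 1/1/1, 1/1/2, 1/2/0, 1/2/1, 1/2/2, 2/1/1, 2/1/2, 2/2/0, 2/2/1, 2/2/2
under PSO → 1/1/0, 1/1/1, 1/1/2, 1/2/0, 1/2/1, 1/2/2, 2/1/0, 2/1/1, 2/1/2, 2/2/0, 2/2/1, 2/2/2
target 1/1/1 ∈ {SC,TSO,PSO}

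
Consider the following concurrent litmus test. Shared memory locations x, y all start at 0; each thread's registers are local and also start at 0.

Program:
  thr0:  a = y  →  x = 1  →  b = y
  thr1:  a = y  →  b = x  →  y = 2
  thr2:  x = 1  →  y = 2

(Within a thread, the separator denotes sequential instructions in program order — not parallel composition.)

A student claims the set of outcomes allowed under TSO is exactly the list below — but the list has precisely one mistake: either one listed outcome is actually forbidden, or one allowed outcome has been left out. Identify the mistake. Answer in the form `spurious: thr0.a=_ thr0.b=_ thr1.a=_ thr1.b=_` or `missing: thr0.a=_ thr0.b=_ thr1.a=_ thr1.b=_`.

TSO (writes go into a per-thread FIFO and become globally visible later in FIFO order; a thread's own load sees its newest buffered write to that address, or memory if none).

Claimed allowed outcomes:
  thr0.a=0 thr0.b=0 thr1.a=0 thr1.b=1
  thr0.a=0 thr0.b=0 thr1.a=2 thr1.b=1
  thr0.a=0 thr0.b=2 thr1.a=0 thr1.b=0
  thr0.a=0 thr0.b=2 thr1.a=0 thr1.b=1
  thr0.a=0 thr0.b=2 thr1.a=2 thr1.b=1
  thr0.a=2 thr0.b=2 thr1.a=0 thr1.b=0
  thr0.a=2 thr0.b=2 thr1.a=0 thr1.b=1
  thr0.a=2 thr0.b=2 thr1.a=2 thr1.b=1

missing: thr0.a=0 thr0.b=0 thr1.a=0 thr1.b=0

outcome vector order: (thr0.a,thr0.b,thr1.a,thr1.b)
TSO: 9 outcomes — {0000 0001 0021 0200 0201 0221 2200 2201 2221}
TSO∖claimed = {0000}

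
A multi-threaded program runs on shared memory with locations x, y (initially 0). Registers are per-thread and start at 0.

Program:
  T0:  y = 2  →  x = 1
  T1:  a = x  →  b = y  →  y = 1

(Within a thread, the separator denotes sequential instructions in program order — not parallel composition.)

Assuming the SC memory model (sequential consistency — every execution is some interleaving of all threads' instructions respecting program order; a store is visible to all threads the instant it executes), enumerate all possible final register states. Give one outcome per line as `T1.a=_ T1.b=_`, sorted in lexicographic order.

T1.a=0 T1.b=0
T1.a=0 T1.b=2
T1.a=1 T1.b=2

outcome vector order: (T1.a,T1.b)
|SC outcomes| = 3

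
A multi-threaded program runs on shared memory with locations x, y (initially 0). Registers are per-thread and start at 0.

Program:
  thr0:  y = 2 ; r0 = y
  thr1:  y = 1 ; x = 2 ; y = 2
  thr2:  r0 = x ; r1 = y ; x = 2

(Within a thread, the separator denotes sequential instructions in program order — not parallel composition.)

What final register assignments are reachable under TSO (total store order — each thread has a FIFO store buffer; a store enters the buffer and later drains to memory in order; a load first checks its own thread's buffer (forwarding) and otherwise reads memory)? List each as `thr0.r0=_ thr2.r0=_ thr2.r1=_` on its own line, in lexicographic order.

outcome vector order: (thr0.r0,thr2.r0,thr2.r1)
|TSO outcomes| = 10

thr0.r0=1 thr2.r0=0 thr2.r1=0
thr0.r0=1 thr2.r0=0 thr2.r1=1
thr0.r0=1 thr2.r0=0 thr2.r1=2
thr0.r0=1 thr2.r0=2 thr2.r1=1
thr0.r0=1 thr2.r0=2 thr2.r1=2
thr0.r0=2 thr2.r0=0 thr2.r1=0
thr0.r0=2 thr2.r0=0 thr2.r1=1
thr0.r0=2 thr2.r0=0 thr2.r1=2
thr0.r0=2 thr2.r0=2 thr2.r1=1
thr0.r0=2 thr2.r0=2 thr2.r1=2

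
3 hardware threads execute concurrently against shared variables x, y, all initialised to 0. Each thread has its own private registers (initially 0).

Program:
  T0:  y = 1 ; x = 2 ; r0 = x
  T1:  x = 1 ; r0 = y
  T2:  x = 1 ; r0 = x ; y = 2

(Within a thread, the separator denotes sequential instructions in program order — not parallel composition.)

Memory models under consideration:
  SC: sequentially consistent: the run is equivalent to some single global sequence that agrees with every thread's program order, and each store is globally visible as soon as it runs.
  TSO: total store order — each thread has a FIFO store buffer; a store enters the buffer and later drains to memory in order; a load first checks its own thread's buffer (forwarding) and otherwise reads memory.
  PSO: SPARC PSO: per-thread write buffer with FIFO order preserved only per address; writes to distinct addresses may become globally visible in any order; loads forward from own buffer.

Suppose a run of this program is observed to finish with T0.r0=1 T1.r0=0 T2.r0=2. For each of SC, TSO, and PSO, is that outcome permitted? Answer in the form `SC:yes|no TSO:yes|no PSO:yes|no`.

SC:no TSO:yes PSO:yes

outcome vector order: (T0.r0,T1.r0,T2.r0)
SC (11): (1,0,1) (1,1,1) (1,1,2) (1,2,1) (1,2,2) (2,0,1) (2,0,2) (2,1,1) (2,1,2) (2,2,1) (2,2,2)
TSO (12): (1,0,1) (1,0,2) (1,1,1) (1,1,2) (1,2,1) (1,2,2) (2,0,1) (2,0,2) (2,1,1) (2,1,2) (2,2,1) (2,2,2)
PSO (12): (1,0,1) (1,0,2) (1,1,1) (1,1,2) (1,2,1) (1,2,2) (2,0,1) (2,0,2) (2,1,1) (2,1,2) (2,2,1) (2,2,2)
target (1,0,2) ∈ {TSO,PSO}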